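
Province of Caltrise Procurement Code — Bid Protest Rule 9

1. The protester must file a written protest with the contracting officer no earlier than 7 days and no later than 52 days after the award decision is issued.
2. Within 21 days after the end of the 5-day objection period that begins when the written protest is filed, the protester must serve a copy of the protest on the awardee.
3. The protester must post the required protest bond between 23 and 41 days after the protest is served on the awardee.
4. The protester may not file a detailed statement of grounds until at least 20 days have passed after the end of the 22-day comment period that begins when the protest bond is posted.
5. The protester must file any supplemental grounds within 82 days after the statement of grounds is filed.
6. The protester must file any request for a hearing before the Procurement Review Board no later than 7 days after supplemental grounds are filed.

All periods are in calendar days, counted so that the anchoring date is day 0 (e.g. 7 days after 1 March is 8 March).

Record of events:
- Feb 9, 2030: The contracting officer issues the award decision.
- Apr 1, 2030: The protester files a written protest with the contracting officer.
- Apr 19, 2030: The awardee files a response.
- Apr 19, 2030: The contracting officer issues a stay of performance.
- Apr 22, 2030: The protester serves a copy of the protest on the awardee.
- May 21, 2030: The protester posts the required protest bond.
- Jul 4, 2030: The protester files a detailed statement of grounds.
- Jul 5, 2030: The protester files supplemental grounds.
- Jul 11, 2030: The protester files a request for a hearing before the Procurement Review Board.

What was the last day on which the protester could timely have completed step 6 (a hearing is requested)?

Step 6 runs from Jul 5, 2030, when supplemental grounds are filed. 7 days after Jul 5, 2030 is Jul 12, 2030.

Jul 12, 2030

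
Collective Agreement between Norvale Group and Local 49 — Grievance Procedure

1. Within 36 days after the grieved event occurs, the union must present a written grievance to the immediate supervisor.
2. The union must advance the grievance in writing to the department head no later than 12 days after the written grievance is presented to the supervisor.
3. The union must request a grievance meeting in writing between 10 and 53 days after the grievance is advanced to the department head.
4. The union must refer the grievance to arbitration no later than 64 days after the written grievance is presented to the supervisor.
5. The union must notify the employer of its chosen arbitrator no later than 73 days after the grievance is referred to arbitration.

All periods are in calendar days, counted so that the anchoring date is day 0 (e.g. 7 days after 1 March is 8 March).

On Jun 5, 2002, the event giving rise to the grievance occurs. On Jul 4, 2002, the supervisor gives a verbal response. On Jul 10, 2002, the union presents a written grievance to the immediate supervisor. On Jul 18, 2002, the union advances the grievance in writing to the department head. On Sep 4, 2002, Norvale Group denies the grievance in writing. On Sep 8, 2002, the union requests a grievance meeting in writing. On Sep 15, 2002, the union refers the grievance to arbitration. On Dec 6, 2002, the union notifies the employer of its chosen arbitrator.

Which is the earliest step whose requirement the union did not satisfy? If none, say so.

Step 4

(1) due by Jun 5, 2002 + 36 days = Jul 11, 2002; completed Jul 10, 2002, before the deadline.
(2) due by Jul 10, 2002 + 12 days = Jul 22, 2002; Jul 18, 2002 is within that limit.
(3) the permitted window runs from Jul 18, 2002 + 10 = Jul 28, 2002 to Jul 18, 2002 + 53 = Sep 9, 2002; done Sep 8, 2002, which is between those dates.
(4) due by Jul 10, 2002 + 64 days = Sep 12, 2002; done Sep 15, 2002 — 3 days late.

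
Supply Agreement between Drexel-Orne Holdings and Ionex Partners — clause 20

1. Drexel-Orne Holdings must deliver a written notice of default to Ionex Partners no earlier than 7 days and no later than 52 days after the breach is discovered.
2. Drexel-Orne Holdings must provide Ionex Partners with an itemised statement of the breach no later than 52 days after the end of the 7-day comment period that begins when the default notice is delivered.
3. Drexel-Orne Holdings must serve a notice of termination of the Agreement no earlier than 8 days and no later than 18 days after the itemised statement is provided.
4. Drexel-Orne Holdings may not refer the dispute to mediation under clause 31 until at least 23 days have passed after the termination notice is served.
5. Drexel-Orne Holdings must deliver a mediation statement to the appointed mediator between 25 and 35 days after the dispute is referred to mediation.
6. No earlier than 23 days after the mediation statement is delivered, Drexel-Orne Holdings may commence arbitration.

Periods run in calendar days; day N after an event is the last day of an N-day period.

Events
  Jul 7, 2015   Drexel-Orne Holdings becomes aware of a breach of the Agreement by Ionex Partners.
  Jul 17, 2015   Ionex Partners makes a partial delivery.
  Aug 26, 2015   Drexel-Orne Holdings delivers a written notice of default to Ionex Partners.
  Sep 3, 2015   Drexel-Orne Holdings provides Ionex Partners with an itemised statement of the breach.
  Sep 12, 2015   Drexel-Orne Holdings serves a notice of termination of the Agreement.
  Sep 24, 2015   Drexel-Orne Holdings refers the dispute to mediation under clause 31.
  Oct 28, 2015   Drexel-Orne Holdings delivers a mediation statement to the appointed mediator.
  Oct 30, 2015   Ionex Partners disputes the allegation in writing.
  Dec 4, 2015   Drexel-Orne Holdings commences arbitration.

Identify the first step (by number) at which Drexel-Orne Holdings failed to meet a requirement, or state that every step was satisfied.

Step 4

(1) the permitted window runs from Jul 7, 2015 + 7 = Jul 14, 2015 to Jul 7, 2015 + 52 = Aug 28, 2015; done Aug 26, 2015, which is between those dates.
(2) due by Sep 2, 2015 + 52 days = Oct 24, 2015; done Sep 3, 2015 — timely.
(3) the permitted window runs from Sep 3, 2015 + 8 = Sep 11, 2015 to Sep 3, 2015 + 18 = Sep 21, 2015; Sep 12, 2015 falls inside that range.
(4) permitted from Sep 12, 2015 + 23 days = Oct 5, 2015 onward; done Sep 24, 2015 — 11 days too early.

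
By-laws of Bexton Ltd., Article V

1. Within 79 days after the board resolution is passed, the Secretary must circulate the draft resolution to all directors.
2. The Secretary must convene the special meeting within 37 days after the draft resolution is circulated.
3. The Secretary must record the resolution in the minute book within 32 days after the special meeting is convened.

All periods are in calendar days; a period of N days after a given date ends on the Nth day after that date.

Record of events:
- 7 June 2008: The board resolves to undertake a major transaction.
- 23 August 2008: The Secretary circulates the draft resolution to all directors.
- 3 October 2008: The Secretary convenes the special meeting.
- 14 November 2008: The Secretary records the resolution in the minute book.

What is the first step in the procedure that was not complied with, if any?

Step 1: 79 days after 7 June 2008 (when the board resolution is passed) is 25 August 2008; done 23 August 2008 — timely.
Step 2: 37 days after 23 August 2008 (when the draft resolution is circulated) is 29 September 2008; done 3 October 2008 — 4 days late.

Step 2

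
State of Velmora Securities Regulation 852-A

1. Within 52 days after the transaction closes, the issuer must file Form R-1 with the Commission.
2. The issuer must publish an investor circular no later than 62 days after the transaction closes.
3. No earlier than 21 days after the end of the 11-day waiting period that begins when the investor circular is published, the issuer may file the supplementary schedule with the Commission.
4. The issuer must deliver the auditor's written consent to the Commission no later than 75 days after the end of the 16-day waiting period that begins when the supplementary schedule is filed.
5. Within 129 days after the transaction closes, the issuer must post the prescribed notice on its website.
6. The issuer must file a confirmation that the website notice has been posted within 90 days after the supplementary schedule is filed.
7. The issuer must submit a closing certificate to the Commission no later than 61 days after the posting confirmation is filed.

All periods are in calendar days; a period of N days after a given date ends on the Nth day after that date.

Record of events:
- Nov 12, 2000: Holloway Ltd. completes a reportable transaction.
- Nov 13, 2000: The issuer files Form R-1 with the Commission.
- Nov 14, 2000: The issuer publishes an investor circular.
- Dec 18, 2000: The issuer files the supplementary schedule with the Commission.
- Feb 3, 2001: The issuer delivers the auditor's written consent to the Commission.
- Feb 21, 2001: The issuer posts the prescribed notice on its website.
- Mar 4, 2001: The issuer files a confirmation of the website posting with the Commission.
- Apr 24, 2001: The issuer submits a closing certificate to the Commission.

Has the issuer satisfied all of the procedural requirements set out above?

Yes

(1) due by Nov 12, 2000 + 52 days = Jan 3, 2001; done Nov 13, 2000 — timely.
(2) due by Nov 12, 2000 + 62 days = Jan 13, 2001; Nov 14, 2000 is within that limit.
(3) permitted from Nov 25, 2000 + 21 days = Dec 16, 2000 onward; done Dec 18, 2000 — permitted.
(4) due by Jan 3, 2001 + 75 days = Mar 19, 2001; completed Feb 3, 2001, before the deadline.
(5) due by Nov 12, 2000 + 129 days = Mar 21, 2001; completed Feb 21, 2001, before the deadline.
(6) due by Dec 18, 2000 + 90 days = Mar 18, 2001; completed Mar 4, 2001, before the deadline.
(7) due by Mar 4, 2001 + 61 days = May 4, 2001; done Apr 24, 2001 — timely.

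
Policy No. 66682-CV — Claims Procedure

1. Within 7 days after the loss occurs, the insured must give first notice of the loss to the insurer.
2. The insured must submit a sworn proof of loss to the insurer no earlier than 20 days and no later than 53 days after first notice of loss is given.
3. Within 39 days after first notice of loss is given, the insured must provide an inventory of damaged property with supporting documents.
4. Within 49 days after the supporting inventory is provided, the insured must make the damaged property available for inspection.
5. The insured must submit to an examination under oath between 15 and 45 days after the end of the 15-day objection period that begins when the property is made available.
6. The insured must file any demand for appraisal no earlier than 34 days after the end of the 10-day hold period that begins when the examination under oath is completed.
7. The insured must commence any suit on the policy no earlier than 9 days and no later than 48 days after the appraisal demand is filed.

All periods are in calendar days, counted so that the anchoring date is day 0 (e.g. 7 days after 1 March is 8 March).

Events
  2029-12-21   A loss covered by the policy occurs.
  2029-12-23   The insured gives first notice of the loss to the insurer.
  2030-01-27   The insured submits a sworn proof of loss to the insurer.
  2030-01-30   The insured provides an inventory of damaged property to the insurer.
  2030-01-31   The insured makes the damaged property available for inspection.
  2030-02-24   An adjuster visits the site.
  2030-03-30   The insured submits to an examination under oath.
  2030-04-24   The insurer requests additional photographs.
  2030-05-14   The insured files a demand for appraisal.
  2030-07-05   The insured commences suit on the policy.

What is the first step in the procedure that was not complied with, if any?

Step 7

Step 1: 7 days after 2029-12-21 (when the loss occurs) is 2029-12-28; 2029-12-23 is within that limit.
Step 2: the window is 20–53 days after 2029-12-23 (when first notice of loss is given), so 2030-01-12 through 2030-02-14; done 2030-01-27, which is between those dates.
Step 3: 39 days after 2029-12-23 (when first notice of loss is given) is 2030-01-31; done 2030-01-30 — timely.
Step 4: 49 days after 2030-01-30 (when the supporting inventory is provided) is 2030-03-20; 2030-01-31 is within that limit.
Step 5: the window is 15–45 days after 2030-02-15 (end of the 15-day objection period, which began when the property is made available on 2030-01-31), so 2030-03-02 through 2030-04-01; done 2030-03-30, which is between those dates.
Step 6: the earliest permitted date is 34 days after 2030-04-09 (end of the 10-day hold period, which began when the examination under oath is completed on 2030-03-30), i.e. 2030-05-13; done 2030-05-14 — permitted.
Step 7: the window is 9–48 days after 2030-05-14 (when the appraisal demand is filed), so 2030-05-23 through 2030-07-01; 2030-07-05 is 4 days past the end of the window.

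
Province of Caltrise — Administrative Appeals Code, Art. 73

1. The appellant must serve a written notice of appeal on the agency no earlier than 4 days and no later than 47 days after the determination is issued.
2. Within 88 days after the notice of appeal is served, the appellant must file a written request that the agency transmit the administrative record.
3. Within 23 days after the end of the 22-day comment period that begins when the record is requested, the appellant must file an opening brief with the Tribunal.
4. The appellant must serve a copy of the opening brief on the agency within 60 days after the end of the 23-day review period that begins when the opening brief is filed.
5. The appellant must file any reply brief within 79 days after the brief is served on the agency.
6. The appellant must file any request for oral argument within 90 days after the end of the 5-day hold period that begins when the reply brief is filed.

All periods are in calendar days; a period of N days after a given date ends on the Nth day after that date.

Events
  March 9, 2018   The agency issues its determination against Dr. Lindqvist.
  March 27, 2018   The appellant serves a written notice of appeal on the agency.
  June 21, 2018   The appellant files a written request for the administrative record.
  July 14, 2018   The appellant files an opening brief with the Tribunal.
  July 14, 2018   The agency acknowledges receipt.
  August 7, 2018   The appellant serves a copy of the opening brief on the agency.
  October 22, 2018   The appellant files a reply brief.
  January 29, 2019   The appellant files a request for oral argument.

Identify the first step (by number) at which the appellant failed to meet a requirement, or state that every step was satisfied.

Step 1 — 4 and 47 days from March 9, 2018 (when the determination is issued) are March 13, 2018 and April 25, 2018 respectively; March 27, 2018 falls inside that range.
Step 2 — counting 88 days from March 27, 2018 (when the notice of appeal is served) gives a deadline of June 23, 2018; June 21, 2018 is within that limit.
Step 3 — counting 23 days from July 13, 2018 (end of the 22-day comment period, which began when the record is requested on June 21, 2018) gives a deadline of August 5, 2018; July 14, 2018 is within that limit.
Step 4 — counting 60 days from August 6, 2018 (end of the 23-day review period, which began when the opening brief is filed on July 14, 2018) gives a deadline of October 5, 2018; done August 7, 2018 — timely.
Step 5 — counting 79 days from August 7, 2018 (when the brief is served on the agency) gives a deadline of October 25, 2018; done October 22, 2018 — timely.
Step 6 — counting 90 days from October 27, 2018 (end of the 5-day hold period, which began when the reply brief is filed on October 22, 2018) gives a deadline of January 25, 2019; January 29, 2019 misses that deadline by 4 days.
The analysis stops there.

Step 6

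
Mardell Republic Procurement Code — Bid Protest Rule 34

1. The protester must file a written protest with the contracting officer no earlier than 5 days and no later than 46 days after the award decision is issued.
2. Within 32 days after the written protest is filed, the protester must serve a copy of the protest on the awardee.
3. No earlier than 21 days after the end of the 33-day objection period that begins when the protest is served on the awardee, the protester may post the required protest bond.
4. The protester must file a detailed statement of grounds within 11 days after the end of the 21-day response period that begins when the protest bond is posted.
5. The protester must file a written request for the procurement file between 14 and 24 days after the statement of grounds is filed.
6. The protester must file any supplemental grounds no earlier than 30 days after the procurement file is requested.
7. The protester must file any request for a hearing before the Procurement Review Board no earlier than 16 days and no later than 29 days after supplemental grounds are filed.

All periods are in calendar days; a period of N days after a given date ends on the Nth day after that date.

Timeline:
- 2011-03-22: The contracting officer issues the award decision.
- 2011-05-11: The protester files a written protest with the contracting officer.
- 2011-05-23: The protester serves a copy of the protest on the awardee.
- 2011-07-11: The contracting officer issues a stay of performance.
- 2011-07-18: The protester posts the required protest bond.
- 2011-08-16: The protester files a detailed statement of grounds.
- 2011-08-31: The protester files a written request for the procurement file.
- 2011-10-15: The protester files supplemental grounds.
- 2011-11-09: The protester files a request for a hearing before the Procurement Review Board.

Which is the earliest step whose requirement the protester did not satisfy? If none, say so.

Step 1

Step 1 — 5 and 46 days from 2011-03-22 (when the award decision is issued) are 2011-03-27 and 2011-05-07 respectively; 2011-05-11 is 4 days past the end of the window.
The analysis stops there.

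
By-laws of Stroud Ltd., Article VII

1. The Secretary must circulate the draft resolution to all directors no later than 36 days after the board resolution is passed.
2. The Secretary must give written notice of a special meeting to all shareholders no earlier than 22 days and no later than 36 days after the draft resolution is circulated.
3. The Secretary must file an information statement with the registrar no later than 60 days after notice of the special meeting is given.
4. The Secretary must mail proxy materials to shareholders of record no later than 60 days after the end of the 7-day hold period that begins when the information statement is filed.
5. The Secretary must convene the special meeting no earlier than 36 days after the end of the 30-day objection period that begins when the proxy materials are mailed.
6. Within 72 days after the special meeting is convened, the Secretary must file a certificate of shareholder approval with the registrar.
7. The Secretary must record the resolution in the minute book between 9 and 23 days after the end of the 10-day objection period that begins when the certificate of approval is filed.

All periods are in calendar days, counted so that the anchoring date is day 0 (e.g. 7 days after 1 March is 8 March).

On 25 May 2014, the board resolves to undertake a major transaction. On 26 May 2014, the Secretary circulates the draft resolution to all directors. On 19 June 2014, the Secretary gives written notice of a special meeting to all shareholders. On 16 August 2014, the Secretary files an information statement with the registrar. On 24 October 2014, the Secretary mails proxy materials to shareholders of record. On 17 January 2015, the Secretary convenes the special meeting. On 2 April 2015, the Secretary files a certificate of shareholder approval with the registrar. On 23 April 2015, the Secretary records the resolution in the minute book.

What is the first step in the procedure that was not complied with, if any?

Step 4

Step 1 — counting 36 days from 25 May 2014 (when the board resolution is passed) gives a deadline of 30 June 2014; 26 May 2014 is within that limit.
Step 2 — 22 and 36 days from 26 May 2014 (when the draft resolution is circulated) are 17 June 2014 and 1 July 2014 respectively; done 19 June 2014 — within the window.
Step 3 — counting 60 days from 19 June 2014 (when notice of the special meeting is given) gives a deadline of 18 August 2014; completed 16 August 2014, before the deadline.
Step 4 — counting 60 days from 23 August 2014 (end of the 7-day hold period, which began when the information statement is filed on 16 August 2014) gives a deadline of 22 October 2014; 24 October 2014 misses that deadline by 2 days.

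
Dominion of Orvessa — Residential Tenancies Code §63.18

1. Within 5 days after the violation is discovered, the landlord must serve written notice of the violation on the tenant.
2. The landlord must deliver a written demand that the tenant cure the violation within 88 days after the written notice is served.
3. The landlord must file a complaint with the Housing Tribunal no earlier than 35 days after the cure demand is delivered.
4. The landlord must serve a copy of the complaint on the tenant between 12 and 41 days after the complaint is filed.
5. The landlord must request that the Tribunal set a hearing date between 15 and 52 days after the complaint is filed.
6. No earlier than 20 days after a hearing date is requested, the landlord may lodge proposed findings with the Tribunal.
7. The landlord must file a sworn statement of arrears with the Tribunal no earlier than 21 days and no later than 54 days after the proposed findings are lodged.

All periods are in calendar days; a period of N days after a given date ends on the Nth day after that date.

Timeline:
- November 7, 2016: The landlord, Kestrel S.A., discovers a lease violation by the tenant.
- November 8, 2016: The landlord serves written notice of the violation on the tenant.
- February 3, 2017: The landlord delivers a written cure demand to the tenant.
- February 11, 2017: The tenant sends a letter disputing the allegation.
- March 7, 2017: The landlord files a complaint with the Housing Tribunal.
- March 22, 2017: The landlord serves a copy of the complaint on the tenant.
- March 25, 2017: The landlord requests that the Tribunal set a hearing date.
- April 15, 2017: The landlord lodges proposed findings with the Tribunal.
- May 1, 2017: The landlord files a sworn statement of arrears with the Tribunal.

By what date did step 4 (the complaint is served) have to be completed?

Step 4 runs from March 7, 2017, when the complaint is filed. The window is 12–41 days after March 7, 2017; it closes on April 17, 2017.

April 17, 2017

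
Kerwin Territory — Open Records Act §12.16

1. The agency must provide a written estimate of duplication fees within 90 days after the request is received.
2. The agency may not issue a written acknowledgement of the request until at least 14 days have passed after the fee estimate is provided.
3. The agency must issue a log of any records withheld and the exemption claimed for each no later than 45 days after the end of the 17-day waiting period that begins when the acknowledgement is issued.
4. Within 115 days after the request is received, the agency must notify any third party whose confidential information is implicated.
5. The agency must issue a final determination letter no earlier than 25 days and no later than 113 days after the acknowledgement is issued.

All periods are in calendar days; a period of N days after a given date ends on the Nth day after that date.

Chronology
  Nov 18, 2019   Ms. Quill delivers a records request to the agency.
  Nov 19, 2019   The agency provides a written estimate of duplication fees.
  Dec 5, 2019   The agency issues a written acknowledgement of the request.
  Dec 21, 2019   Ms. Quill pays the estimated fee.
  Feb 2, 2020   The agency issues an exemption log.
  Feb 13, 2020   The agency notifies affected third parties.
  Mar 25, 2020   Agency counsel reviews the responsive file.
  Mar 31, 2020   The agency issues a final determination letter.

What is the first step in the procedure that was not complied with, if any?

(1) due by Nov 18, 2019 + 90 days = Feb 16, 2020; done Nov 19, 2019 — timely.
(2) permitted from Nov 19, 2019 + 14 days = Dec 3, 2019 onward; done Dec 5, 2019 — permitted.
(3) due by Dec 22, 2019 + 45 days = Feb 5, 2020; done Feb 2, 2020 — timely.
(4) due by Nov 18, 2019 + 115 days = Mar 12, 2020; completed Feb 13, 2020, before the deadline.
(5) the permitted window runs from Dec 5, 2019 + 25 = Dec 30, 2019 to Dec 5, 2019 + 113 = Mar 27, 2020; Mar 31, 2020 is 4 days past the end of the window.

Step 5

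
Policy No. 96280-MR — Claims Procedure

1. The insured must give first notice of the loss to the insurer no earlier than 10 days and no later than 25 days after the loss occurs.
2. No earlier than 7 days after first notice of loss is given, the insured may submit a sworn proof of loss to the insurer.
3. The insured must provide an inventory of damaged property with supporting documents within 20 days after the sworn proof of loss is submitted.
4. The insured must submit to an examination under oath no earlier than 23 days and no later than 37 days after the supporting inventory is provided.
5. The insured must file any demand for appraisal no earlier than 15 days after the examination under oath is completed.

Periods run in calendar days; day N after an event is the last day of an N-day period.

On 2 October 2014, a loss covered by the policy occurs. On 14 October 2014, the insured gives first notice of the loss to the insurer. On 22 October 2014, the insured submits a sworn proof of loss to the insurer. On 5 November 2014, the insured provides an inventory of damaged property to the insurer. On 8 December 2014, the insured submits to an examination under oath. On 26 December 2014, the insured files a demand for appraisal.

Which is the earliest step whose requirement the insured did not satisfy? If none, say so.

Step 1 — 10 and 25 days from 2 October 2014 (when the loss occurs) are 12 October 2014 and 27 October 2014 respectively; done 14 October 2014 — within the window.
Step 2 — must wait 7 days from 14 October 2014 (when first notice of loss is given), so not before 21 October 2014; done 22 October 2014 — permitted.
Step 3 — counting 20 days from 22 October 2014 (when the sworn proof of loss is submitted) gives a deadline of 11 November 2014; completed 5 November 2014, before the deadline.
Step 4 — 23 and 37 days from 5 November 2014 (when the supporting inventory is provided) are 28 November 2014 and 12 December 2014 respectively; 8 December 2014 falls inside that range.
Step 5 — must wait 15 days from 8 December 2014 (when the examination under oath is completed), so not before 23 December 2014; 26 December 2014 is on or after that date.

None — every step was satisfied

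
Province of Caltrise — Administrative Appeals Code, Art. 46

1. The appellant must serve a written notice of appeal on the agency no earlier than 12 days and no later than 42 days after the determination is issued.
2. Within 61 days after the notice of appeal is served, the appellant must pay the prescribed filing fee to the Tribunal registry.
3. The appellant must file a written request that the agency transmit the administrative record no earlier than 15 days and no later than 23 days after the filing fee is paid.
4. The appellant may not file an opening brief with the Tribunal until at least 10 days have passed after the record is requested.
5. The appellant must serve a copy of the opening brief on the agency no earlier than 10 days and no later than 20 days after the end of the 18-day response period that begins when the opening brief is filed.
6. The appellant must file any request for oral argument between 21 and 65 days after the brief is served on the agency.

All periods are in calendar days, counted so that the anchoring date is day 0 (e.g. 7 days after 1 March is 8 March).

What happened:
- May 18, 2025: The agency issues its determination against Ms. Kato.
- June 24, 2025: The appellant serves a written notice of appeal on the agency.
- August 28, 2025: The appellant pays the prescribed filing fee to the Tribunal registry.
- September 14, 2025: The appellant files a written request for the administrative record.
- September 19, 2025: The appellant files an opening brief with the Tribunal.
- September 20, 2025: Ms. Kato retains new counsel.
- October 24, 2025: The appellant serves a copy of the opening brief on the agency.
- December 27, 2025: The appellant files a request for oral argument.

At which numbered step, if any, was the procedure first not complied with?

Step 1: the window is 12–42 days after May 18, 2025 (when the determination is issued), so May 30, 2025 through June 29, 2025; done June 24, 2025, which is between those dates.
Step 2: 61 days after June 24, 2025 (when the notice of appeal is served) is August 24, 2025; done August 28, 2025 — 4 days late.

Step 2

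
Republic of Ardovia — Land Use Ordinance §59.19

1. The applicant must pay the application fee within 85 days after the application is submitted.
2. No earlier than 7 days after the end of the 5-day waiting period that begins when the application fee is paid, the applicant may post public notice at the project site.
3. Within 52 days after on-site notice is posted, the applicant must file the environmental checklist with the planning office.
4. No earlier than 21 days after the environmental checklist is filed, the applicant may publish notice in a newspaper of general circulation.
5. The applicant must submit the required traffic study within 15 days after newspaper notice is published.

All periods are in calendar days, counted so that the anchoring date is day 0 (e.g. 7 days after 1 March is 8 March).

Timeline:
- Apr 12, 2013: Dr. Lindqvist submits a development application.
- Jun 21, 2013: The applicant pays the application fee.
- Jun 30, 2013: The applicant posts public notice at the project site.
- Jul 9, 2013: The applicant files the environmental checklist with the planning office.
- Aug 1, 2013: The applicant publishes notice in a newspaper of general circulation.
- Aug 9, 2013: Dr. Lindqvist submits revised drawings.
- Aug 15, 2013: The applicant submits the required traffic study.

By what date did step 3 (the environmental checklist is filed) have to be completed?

Aug 21, 2013

Step 3 runs from Jun 30, 2013, when on-site notice is posted. 52 days after Jun 30, 2013 is Aug 21, 2013.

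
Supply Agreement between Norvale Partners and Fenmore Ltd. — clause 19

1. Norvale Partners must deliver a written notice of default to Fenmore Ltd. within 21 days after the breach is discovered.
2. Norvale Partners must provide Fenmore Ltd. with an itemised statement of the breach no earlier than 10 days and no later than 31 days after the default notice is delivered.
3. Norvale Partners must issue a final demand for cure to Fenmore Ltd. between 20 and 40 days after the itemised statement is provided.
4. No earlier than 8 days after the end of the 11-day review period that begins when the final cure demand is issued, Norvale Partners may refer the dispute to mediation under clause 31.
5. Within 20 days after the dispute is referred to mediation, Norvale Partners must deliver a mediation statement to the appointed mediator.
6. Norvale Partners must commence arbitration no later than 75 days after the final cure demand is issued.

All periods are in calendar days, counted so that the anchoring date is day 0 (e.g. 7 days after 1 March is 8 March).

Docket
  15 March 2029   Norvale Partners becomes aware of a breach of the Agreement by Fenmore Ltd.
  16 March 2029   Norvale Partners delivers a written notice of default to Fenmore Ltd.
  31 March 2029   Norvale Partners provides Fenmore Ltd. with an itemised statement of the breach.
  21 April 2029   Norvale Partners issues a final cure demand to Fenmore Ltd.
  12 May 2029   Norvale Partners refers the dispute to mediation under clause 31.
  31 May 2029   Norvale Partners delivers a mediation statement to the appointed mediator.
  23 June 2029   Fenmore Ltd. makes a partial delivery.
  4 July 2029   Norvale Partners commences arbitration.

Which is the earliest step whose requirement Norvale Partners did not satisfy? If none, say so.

Step 1 — counting 21 days from 15 March 2029 (when the breach is discovered) gives a deadline of 5 April 2029; done 16 March 2029 — timely.
Step 2 — 10 and 31 days from 16 March 2029 (when the default notice is delivered) are 26 March 2029 and 16 April 2029 respectively; 31 March 2029 falls inside that range.
Step 3 — 20 and 40 days from 31 March 2029 (when the itemised statement is provided) are 20 April 2029 and 10 May 2029 respectively; done 21 April 2029 — within the window.
Step 4 — must wait 8 days from 2 May 2029 (end of the 11-day review period, which began when the final cure demand is issued on 21 April 2029), so not before 10 May 2029; done 12 May 2029, after the minimum wait.
Step 5 — counting 20 days from 12 May 2029 (when the dispute is referred to mediation) gives a deadline of 1 June 2029; 31 May 2029 is within that limit.
Step 6 — counting 75 days from 21 April 2029 (when the final cure demand is issued) gives a deadline of 5 July 2029; done 4 July 2029 — timely.

None — every step was satisfied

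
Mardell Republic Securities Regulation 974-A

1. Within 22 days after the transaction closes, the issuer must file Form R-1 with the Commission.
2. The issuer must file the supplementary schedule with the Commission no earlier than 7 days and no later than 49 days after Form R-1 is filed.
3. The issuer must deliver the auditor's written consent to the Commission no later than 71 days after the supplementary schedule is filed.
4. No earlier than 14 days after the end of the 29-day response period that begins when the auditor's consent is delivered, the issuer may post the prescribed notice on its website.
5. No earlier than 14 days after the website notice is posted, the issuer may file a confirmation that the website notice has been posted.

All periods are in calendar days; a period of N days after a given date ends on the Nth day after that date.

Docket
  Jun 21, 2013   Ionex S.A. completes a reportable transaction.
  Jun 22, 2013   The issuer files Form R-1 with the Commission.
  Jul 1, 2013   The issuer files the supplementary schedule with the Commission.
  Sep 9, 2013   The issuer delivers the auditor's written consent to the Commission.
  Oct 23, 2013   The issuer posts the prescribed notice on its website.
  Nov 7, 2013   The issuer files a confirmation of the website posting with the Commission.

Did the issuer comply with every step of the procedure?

Yes

Step 1: 22 days after Jun 21, 2013 (when the transaction closes) is Jul 13, 2013; Jun 22, 2013 is within that limit.
Step 2: the window is 7–49 days after Jun 22, 2013 (when Form R-1 is filed), so Jun 29, 2013 through Aug 10, 2013; done Jul 1, 2013, which is between those dates.
Step 3: 71 days after Jul 1, 2013 (when the supplementary schedule is filed) is Sep 10, 2013; completed Sep 9, 2013, before the deadline.
Step 4: the earliest permitted date is 14 days after Oct 8, 2013 (end of the 29-day response period, which began when the auditor's consent is delivered on Sep 9, 2013), i.e. Oct 22, 2013; Oct 23, 2013 is on or after that date.
Step 5: the earliest permitted date is 14 days after Oct 23, 2013 (when the website notice is posted), i.e. Nov 6, 2013; done Nov 7, 2013 — permitted.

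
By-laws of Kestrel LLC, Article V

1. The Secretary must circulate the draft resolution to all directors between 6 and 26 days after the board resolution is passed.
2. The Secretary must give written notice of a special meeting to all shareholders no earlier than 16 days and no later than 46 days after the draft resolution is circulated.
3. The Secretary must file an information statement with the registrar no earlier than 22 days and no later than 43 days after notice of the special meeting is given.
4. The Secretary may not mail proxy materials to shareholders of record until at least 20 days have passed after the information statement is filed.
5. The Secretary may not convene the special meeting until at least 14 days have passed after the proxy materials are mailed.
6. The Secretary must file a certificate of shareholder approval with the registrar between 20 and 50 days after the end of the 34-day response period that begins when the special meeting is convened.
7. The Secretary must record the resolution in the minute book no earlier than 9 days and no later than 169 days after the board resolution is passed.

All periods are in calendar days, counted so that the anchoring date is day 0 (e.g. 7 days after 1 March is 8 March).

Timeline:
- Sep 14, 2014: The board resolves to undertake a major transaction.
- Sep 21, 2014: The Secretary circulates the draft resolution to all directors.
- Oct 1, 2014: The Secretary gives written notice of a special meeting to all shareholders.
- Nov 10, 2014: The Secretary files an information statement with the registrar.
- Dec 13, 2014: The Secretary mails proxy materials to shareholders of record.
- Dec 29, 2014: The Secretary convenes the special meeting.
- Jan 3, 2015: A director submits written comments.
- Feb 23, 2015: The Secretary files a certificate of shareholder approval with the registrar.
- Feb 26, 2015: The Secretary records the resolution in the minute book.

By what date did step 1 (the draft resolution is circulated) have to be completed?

Step 1 runs from Sep 14, 2014, when the board resolution is passed. The window is 6–26 days after Sep 14, 2014; it closes on Oct 10, 2014.

Oct 10, 2014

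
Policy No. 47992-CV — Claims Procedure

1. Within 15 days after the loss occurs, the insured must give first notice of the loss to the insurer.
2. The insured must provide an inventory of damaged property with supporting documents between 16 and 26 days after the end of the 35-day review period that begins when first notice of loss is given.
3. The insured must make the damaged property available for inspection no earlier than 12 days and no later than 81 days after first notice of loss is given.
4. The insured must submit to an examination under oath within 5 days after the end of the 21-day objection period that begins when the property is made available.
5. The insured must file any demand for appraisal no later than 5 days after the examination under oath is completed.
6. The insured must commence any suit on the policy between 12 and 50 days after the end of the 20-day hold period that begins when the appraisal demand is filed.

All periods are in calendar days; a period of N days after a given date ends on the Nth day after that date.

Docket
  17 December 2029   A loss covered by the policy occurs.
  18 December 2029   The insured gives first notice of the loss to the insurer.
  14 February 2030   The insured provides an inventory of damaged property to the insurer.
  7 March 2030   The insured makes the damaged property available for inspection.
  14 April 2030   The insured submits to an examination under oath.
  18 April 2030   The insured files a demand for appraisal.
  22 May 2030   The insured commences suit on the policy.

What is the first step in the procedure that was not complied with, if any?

Step 1 — counting 15 days from 17 December 2029 (when the loss occurs) gives a deadline of 1 January 2030; done 18 December 2029 — timely.
Step 2 — 16 and 26 days from 22 January 2030 (end of the 35-day review period, which began when first notice of loss is given on 18 December 2029) are 7 February 2030 and 17 February 2030 respectively; done 14 February 2030, which is between those dates.
Step 3 — 12 and 81 days from 18 December 2029 (when first notice of loss is given) are 30 December 2029 and 9 March 2030 respectively; 7 March 2030 falls inside that range.
Step 4 — counting 5 days from 28 March 2030 (end of the 21-day objection period, which began when the property is made available on 7 March 2030) gives a deadline of 2 April 2030; done 14 April 2030 — 12 days late.

Step 4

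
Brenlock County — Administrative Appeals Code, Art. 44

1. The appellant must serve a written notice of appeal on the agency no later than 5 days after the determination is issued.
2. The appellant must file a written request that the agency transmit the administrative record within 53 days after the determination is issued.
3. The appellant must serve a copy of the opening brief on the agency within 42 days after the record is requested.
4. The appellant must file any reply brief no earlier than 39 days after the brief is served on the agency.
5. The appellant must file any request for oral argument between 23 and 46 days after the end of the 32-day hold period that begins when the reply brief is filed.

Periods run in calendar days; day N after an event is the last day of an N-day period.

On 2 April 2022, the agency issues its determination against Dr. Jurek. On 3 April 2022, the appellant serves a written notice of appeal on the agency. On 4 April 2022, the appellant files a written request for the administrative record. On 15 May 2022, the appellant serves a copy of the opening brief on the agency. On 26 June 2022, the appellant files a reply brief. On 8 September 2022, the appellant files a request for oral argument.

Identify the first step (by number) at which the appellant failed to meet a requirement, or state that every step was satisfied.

Step 1 — counting 5 days from 2 April 2022 (when the determination is issued) gives a deadline of 7 April 2022; 3 April 2022 is within that limit.
Step 2 — counting 53 days from 2 April 2022 (when the determination is issued) gives a deadline of 25 May 2022; done 4 April 2022 — timely.
Step 3 — counting 42 days from 4 April 2022 (when the record is requested) gives a deadline of 16 May 2022; done 15 May 2022 — timely.
Step 4 — must wait 39 days from 15 May 2022 (when the brief is served on the agency), so not before 23 June 2022; done 26 June 2022, after the minimum wait.
Step 5 — 23 and 46 days from 28 July 2022 (end of the 32-day hold period, which began when the reply brief is filed on 26 June 2022) are 20 August 2022 and 12 September 2022 respectively; done 8 September 2022 — within the window.

None — every step was satisfied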